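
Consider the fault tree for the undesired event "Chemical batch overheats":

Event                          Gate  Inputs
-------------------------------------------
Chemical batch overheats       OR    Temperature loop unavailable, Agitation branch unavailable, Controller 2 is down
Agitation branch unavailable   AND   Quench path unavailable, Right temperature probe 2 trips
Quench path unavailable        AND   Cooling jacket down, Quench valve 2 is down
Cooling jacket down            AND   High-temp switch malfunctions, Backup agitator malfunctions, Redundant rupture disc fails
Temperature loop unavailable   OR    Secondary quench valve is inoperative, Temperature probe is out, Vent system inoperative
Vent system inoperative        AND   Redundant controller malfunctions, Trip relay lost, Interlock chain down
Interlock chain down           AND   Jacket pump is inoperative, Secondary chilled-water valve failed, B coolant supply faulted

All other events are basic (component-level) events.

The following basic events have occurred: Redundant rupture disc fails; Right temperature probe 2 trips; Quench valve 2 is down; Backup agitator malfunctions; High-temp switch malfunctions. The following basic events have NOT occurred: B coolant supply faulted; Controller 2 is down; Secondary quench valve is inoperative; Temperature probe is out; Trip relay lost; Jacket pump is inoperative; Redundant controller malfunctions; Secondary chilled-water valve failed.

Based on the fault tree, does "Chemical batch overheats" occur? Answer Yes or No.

Yes

Interlock chain down [AND]: Jacket pump is inoperative=not, Secondary chilled-water valve failed=not, B coolant supply faulted=not → not all inputs occur → does not occur.
Vent system inoperative [AND]: Redundant controller malfunctions=not, Trip relay lost=not, Interlock chain down=not → not all inputs occur → does not occur.
Temperature loop unavailable [OR]: Secondary quench valve is inoperative=not, Temperature probe is out=not, Vent system inoperative=not → no input occurs → does not occur.
Cooling jacket down [AND]: High-temp switch malfunctions=occurs, Backup agitator malfunctions=occurs, Redundant rupture disc fails=occurs → all inputs occur → occurs.
Quench path unavailable [AND]: Cooling jacket down=occurs, Quench valve 2 is down=occurs → all inputs occur → occurs.
Agitation branch unavailable [AND]: Quench path unavailable=occurs, Right temperature probe 2 trips=occurs → all inputs occur → occurs.
Chemical batch overheats [OR]: Temperature loop unavailable=not, Agitation branch unavailable=occurs, Controller 2 is down=not → at least one input occurs → occurs.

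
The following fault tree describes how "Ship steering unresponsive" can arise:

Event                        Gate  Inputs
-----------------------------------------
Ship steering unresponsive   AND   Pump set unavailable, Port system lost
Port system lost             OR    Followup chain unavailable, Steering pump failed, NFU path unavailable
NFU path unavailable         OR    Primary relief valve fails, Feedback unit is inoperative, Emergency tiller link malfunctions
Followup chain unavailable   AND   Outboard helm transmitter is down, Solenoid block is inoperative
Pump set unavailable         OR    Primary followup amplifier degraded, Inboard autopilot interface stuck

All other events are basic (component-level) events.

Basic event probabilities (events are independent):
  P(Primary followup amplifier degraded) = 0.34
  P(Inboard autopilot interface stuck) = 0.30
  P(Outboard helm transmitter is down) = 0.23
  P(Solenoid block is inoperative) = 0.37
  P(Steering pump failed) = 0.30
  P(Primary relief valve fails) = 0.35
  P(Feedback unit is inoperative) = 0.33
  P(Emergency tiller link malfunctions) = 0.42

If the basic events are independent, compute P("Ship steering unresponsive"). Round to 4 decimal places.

P(Pump set unavailable) [OR] = 1 − (1−0.34) × (1−0.30) = 0.538000
P(Followup chain unavailable) [AND] = 0.23 × 0.37 = 0.085100
P(NFU path unavailable) [OR] = 1 − (1−0.35) × (1−0.33) × (1−0.42) = 0.747410
P(Port system lost) [OR] = 1 − (1−0.085100) × (1−0.30) × (1−0.747410) = 0.838234
P(Ship steering unresponsive) [AND] = 0.538000 × 0.838234 = 0.450970
Rounded to 4 decimal places: P(Ship steering unresponsive) ≈ 0.4510.

0.4510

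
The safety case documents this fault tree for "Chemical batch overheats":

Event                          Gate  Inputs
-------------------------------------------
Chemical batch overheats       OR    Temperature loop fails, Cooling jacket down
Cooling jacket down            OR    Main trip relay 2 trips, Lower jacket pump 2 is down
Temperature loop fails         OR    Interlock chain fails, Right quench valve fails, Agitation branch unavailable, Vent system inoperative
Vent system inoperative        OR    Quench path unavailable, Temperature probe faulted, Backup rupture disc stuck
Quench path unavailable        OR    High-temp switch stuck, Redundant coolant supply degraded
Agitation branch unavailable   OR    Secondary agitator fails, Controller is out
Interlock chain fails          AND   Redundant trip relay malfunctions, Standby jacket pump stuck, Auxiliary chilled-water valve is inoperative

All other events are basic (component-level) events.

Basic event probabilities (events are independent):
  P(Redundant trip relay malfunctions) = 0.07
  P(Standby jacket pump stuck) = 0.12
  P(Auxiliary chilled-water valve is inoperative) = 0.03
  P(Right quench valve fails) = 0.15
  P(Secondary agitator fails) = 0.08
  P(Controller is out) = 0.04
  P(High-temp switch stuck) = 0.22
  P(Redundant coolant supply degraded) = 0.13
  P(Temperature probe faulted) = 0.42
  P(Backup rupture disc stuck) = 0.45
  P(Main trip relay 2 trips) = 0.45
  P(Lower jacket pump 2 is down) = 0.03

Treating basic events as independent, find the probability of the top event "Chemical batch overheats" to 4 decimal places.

P(Interlock chain fails) [AND] = 0.07 × 0.12 × 0.03 = 0.000252
P(Agitation branch unavailable) [OR] = 1 − (1−0.08) × (1−0.04) = 0.116800
P(Quench path unavailable) [OR] = 1 − (1−0.22) × (1−0.13) = 0.321400
P(Vent system inoperative) [OR] = 1 − (1−0.321400) × (1−0.42) × (1−0.45) = 0.783527
P(Temperature loop fails) [OR] = 1 − (1−0.000252) × (1−0.15) × (1−0.116800) × (1−0.783527) = 0.837530
P(Cooling jacket down) [OR] = 1 − (1−0.45) × (1−0.03) = 0.466500
P(Chemical batch overheats) [OR] = 1 − (1−0.837530) × (1−0.466500) = 0.913322
Rounded to 4 decimal places: P(Chemical batch overheats) ≈ 0.9133.

0.9133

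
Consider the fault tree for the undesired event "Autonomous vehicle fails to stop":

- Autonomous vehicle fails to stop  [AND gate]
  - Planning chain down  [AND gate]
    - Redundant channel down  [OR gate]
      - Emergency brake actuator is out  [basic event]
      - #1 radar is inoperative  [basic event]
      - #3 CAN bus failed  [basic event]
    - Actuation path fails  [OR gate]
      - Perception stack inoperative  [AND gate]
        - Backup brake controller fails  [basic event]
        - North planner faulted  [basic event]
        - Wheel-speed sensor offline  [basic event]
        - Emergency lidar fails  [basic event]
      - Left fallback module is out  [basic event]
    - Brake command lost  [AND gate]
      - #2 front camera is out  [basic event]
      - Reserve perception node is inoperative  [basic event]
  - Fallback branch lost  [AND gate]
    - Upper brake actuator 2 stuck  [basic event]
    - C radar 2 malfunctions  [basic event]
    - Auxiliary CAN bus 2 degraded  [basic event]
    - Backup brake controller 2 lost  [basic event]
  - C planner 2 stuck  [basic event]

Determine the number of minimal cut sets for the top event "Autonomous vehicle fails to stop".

6

Redundant channel down [OR]: union of children's cut sets → 3 cut set(s).
Perception stack inoperative [AND]: one cut set from each child combined → 1 × 1 × 1 × 1 = 1 cut set(s).
Actuation path fails [OR]: union of children's cut sets → 2 cut set(s).
Brake command lost [AND]: one cut set from each child combined → 1 × 1 = 1 cut set(s).
Planning chain down [AND]: one cut set from each child combined → 3 × 2 × 1 = 6 cut set(s).
Fallback branch lost [AND]: one cut set from each child combined → 1 × 1 × 1 × 1 = 1 cut set(s).
Autonomous vehicle fails to stop [AND]: one cut set from each child combined → 6 × 1 × 1 = 6 cut set(s).
Minimal cut sets: {#2 front camera is out, Auxiliary CAN bus 2 degraded, Backup brake controller 2 lost, Backup brake controller fails, C planner 2 stuck, C radar 2 malfunctions, Emergency brake actuator is out, Emergency lidar fails, North planner faulted, Reserve perception node is inoperative, Upper brake actuator 2 stuck, Wheel-speed sensor offline}; {#2 front camera is out, Auxiliary CAN bus 2 degraded, Backup brake controller 2 lost, C planner 2 stuck, C radar 2 malfunctions, Emergency brake actuator is out, Left fallback module is out, Reserve perception node is inoperative, Upper brake actuator 2 stuck}; {#1 radar is inoperative, #2 front camera is out, Auxiliary CAN bus 2 degraded, Backup brake controller 2 lost, Backup brake controller fails, C planner 2 stuck, C radar 2 malfunctions, Emergency lidar fails, North planner faulted, Reserve perception node is inoperative, Upper brake actuator 2 stuck, Wheel-speed sensor offline}; {#1 radar is inoperative, #2 front camera is out, Auxiliary CAN bus 2 degraded, Backup brake controller 2 lost, C planner 2 stuck, C radar 2 malfunctions, Left fallback module is out, Reserve perception node is inoperative, Upper brake actuator 2 stuck}; {#2 front camera is out, #3 CAN bus failed, Auxiliary CAN bus 2 degraded, Backup brake controller 2 lost, Backup brake controller fails, C planner 2 stuck, C radar 2 malfunctions, Emergency lidar fails, North planner faulted, Reserve perception node is inoperative, Upper brake actuator 2 stuck, Wheel-speed sensor offline}; {#2 front camera is out, #3 CAN bus failed, Auxiliary CAN bus 2 degraded, Backup brake controller 2 lost, C planner 2 stuck, C radar 2 malfunctions, Left fallback module is out, Reserve perception node is inoperative, Upper brake actuator 2 stuck}.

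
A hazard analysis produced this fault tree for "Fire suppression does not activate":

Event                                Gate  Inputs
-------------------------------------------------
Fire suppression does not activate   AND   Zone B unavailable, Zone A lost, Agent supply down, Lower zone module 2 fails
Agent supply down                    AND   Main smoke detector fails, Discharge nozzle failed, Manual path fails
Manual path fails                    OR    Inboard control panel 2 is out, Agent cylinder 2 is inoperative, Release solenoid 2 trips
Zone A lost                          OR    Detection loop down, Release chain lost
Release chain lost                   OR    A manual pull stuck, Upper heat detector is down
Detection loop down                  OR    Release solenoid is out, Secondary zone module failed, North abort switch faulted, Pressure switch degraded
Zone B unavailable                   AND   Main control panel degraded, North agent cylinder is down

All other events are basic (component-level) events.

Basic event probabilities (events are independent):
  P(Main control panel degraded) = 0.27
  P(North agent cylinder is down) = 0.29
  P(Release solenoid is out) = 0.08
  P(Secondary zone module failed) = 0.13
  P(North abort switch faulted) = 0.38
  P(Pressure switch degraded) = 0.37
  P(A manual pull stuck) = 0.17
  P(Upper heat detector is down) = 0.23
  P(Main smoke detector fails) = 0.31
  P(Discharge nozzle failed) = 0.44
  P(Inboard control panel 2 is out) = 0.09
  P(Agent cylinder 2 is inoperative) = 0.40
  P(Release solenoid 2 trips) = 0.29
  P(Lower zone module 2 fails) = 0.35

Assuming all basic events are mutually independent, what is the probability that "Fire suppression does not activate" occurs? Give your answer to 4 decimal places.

P(Zone B unavailable) [AND] = 0.27 × 0.29 = 0.078300
P(Detection loop down) [OR] = 1 − (1−0.08) × (1−0.13) × (1−0.38) × (1−0.37) = 0.687364
P(Release chain lost) [OR] = 1 − (1−0.17) × (1−0.23) = 0.360900
P(Zone A lost) [OR] = 1 − (1−0.687364) × (1−0.360900) = 0.800194
P(Manual path fails) [OR] = 1 − (1−0.09) × (1−0.40) × (1−0.29) = 0.612340
P(Agent supply down) [AND] = 0.31 × 0.44 × 0.612340 = 0.083523
P(Fire suppression does not activate) [AND] = 0.078300 × 0.800194 × 0.083523 × 0.35 = 0.001832
Rounded to 4 decimal places: P(Fire suppression does not activate) ≈ 0.0018.

0.0018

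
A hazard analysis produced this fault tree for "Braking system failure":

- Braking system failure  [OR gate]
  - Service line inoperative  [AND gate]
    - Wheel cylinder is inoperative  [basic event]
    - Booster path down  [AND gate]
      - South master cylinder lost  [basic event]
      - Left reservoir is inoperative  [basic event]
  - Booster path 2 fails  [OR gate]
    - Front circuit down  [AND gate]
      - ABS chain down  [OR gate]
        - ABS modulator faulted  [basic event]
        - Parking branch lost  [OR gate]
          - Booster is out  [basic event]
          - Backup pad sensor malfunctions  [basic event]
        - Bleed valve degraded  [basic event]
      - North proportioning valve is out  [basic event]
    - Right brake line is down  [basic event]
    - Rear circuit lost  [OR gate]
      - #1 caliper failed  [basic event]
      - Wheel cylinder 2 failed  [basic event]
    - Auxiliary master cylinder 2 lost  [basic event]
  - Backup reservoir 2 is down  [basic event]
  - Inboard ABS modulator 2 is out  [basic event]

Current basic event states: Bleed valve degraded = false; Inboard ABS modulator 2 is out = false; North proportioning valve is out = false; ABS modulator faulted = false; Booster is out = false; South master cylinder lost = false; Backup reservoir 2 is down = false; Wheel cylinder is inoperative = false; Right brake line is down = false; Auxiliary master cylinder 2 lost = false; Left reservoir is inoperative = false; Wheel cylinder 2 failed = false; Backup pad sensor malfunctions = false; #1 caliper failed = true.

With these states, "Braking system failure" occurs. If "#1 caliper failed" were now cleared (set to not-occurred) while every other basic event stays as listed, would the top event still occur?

No

Counterfactual: set "#1 caliper failed" to not occurred.
Booster path down [AND]: South master cylinder lost=not, Left reservoir is inoperative=not → not all inputs occur → does not occur.
Service line inoperative [AND]: Wheel cylinder is inoperative=not, Booster path down=not → not all inputs occur → does not occur.
Parking branch lost [OR]: Booster is out=not, Backup pad sensor malfunctions=not → no input occurs → does not occur.
ABS chain down [OR]: ABS modulator faulted=not, Parking branch lost=not, Bleed valve degraded=not → no input occurs → does not occur.
Front circuit down [AND]: ABS chain down=not, North proportioning valve is out=not → not all inputs occur → does not occur.
Rear circuit lost [OR]: #1 caliper failed=not, Wheel cylinder 2 failed=not → no input occurs → does not occur.
Booster path 2 fails [OR]: Front circuit down=not, Right brake line is down=not, Rear circuit lost=not, Auxiliary master cylinder 2 lost=not → no input occurs → does not occur.
Braking system failure [OR]: Service line inoperative=not, Booster path 2 fails=not, Backup reservoir 2 is down=not, Inboard ABS modulator 2 is out=not → no input occurs → does not occur.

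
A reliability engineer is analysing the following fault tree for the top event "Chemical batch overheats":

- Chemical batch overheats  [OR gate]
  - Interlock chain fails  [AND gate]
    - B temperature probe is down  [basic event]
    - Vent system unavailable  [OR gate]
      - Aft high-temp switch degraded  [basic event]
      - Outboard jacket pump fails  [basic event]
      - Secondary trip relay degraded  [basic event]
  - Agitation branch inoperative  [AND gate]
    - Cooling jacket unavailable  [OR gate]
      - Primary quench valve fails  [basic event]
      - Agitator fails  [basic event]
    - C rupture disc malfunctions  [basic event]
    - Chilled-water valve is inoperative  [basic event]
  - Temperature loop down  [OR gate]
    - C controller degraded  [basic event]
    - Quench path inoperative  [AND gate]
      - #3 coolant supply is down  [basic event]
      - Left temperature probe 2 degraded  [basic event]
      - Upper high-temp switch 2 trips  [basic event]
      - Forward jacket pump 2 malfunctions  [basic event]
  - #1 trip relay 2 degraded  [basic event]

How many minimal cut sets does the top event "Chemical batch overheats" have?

Vent system unavailable [OR]: union of children's cut sets → 3 cut set(s).
Interlock chain fails [AND]: one cut set from each child combined → 1 × 3 = 3 cut set(s).
Cooling jacket unavailable [OR]: union of children's cut sets → 2 cut set(s).
Agitation branch inoperative [AND]: one cut set from each child combined → 2 × 1 × 1 = 2 cut set(s).
Quench path inoperative [AND]: one cut set from each child combined → 1 × 1 × 1 × 1 = 1 cut set(s).
Temperature loop down [OR]: union of children's cut sets → 2 cut set(s).
Chemical batch overheats [OR]: union of children's cut sets → 8 cut set(s).
Minimal cut sets: {Aft high-temp switch degraded, B temperature probe is down}; {B temperature probe is down, Outboard jacket pump fails}; {B temperature probe is down, Secondary trip relay degraded}; {C rupture disc malfunctions, Chilled-water valve is inoperative, Primary quench valve fails}; {Agitator fails, C rupture disc malfunctions, Chilled-water valve is inoperative}; {C controller degraded}; {#3 coolant supply is down, Forward jacket pump 2 malfunctions, Left temperature probe 2 degraded, Upper high-temp switch 2 trips}; {#1 trip relay 2 degraded}.

8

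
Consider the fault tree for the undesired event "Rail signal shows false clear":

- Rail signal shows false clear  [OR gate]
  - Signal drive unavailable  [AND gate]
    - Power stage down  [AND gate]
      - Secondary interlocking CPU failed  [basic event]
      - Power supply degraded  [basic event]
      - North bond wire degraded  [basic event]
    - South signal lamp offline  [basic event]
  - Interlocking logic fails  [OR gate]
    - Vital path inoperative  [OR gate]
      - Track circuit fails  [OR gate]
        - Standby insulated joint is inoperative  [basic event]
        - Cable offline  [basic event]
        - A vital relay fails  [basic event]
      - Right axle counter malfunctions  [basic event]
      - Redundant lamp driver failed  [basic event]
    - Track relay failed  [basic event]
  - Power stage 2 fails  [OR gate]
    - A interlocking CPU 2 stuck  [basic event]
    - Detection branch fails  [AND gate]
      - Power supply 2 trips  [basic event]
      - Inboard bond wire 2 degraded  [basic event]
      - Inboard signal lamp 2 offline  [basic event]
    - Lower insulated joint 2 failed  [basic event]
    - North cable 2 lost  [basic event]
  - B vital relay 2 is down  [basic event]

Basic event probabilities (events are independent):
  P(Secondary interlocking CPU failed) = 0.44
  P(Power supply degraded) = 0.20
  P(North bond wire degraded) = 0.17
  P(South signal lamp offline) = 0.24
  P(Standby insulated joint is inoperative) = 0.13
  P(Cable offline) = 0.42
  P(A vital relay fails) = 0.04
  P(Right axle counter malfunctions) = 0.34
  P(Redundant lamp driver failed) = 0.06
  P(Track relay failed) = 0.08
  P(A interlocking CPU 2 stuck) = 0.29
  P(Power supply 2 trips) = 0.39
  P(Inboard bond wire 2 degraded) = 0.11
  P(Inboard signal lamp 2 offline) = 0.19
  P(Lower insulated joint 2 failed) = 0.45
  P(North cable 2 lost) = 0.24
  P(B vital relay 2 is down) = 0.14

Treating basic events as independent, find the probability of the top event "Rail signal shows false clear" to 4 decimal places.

P(Power stage down) [AND] = 0.44 × 0.20 × 0.17 = 0.014960
P(Signal drive unavailable) [AND] = 0.014960 × 0.24 = 0.003590
P(Track circuit fails) [OR] = 1 − (1−0.13) × (1−0.42) × (1−0.04) = 0.515584
P(Vital path inoperative) [OR] = 1 − (1−0.515584) × (1−0.34) × (1−0.06) = 0.699468
P(Interlocking logic fails) [OR] = 1 − (1−0.699468) × (1−0.08) = 0.723511
P(Detection branch fails) [AND] = 0.39 × 0.11 × 0.19 = 0.008151
P(Power stage 2 fails) [OR] = 1 − (1−0.29) × (1−0.008151) × (1−0.45) × (1−0.24) = 0.705639
P(Rail signal shows false clear) [OR] = 1 − (1−0.003590) × (1−0.723511) × (1−0.705639) × (1−0.14) = 0.930258
Rounded to 4 decimal places: P(Rail signal shows false clear) ≈ 0.9303.

0.9303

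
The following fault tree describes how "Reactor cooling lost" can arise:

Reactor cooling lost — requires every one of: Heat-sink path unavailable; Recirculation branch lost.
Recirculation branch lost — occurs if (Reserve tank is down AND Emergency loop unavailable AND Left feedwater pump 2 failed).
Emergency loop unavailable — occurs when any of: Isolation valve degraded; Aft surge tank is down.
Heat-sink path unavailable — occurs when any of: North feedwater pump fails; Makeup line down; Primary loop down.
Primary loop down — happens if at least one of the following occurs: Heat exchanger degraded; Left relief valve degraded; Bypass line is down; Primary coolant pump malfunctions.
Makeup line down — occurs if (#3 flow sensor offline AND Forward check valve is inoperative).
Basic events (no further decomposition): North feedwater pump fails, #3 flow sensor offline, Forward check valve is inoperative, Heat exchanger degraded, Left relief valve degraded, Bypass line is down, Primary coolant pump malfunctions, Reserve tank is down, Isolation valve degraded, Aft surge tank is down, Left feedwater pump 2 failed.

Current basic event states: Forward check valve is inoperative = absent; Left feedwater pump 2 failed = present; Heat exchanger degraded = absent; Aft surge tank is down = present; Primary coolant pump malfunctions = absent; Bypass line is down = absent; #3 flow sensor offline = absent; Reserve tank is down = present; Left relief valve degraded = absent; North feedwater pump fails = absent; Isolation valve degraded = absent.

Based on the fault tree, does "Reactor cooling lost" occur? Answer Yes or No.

Makeup line down [AND]: #3 flow sensor offline=not, Forward check valve is inoperative=not → not all inputs occur → does not occur.
Primary loop down [OR]: Heat exchanger degraded=not, Left relief valve degraded=not, Bypass line is down=not, Primary coolant pump malfunctions=not → no input occurs → does not occur.
Heat-sink path unavailable [OR]: North feedwater pump fails=not, Makeup line down=not, Primary loop down=not → no input occurs → does not occur.
Emergency loop unavailable [OR]: Isolation valve degraded=not, Aft surge tank is down=occurs → at least one input occurs → occurs.
Recirculation branch lost [AND]: Reserve tank is down=occurs, Emergency loop unavailable=occurs, Left feedwater pump 2 failed=occurs → all inputs occur → occurs.
Reactor cooling lost [AND]: Heat-sink path unavailable=not, Recirculation branch lost=occurs → not all inputs occur → does not occur.

No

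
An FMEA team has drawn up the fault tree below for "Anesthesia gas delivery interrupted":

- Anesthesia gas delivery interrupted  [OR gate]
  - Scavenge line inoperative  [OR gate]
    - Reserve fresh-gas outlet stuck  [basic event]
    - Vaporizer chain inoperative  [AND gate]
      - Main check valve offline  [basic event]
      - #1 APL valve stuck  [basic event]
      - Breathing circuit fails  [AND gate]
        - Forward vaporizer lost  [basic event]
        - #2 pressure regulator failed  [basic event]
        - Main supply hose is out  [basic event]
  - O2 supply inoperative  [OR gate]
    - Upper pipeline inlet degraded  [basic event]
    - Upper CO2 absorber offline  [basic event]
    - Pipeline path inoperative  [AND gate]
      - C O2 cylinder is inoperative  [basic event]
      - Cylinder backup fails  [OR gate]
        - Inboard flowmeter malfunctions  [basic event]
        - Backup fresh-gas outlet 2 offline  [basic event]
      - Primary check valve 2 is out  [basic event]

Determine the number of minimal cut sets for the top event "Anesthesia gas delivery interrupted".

Breathing circuit fails [AND]: one cut set from each child combined → 1 × 1 × 1 = 1 cut set(s).
Vaporizer chain inoperative [AND]: one cut set from each child combined → 1 × 1 × 1 = 1 cut set(s).
Scavenge line inoperative [OR]: union of children's cut sets → 2 cut set(s).
Cylinder backup fails [OR]: union of children's cut sets → 2 cut set(s).
Pipeline path inoperative [AND]: one cut set from each child combined → 1 × 2 × 1 = 2 cut set(s).
O2 supply inoperative [OR]: union of children's cut sets → 4 cut set(s).
Anesthesia gas delivery interrupted [OR]: union of children's cut sets → 6 cut set(s).
Minimal cut sets: {Reserve fresh-gas outlet stuck}; {#1 APL valve stuck, #2 pressure regulator failed, Forward vaporizer lost, Main check valve offline, Main supply hose is out}; {Upper pipeline inlet degraded}; {Upper CO2 absorber offline}; {C O2 cylinder is inoperative, Inboard flowmeter malfunctions, Primary check valve 2 is out}; {Backup fresh-gas outlet 2 offline, C O2 cylinder is inoperative, Primary check valve 2 is out}.

6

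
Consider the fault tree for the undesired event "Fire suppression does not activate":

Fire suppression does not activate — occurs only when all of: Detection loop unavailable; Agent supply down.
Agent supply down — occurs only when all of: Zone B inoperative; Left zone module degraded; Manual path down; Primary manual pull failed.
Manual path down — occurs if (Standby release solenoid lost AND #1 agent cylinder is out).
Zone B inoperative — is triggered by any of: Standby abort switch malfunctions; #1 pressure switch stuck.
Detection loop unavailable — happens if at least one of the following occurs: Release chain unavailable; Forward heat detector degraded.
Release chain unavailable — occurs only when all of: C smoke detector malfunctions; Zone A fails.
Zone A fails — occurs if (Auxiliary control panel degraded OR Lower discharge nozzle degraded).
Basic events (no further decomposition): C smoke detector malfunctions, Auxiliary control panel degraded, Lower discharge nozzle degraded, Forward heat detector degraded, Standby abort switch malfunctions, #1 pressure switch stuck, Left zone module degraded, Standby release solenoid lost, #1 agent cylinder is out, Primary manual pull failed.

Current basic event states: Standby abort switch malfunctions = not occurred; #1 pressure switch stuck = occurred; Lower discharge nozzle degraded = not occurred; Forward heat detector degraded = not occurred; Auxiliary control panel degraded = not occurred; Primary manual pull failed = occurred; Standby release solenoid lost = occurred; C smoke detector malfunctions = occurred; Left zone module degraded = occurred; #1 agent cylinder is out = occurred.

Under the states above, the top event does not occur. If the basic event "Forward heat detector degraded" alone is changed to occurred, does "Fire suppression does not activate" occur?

Yes

Counterfactual: set "Forward heat detector degraded" to occurred.
Zone A fails [OR]: Auxiliary control panel degraded=not, Lower discharge nozzle degraded=not → no input occurs → does not occur.
Release chain unavailable [AND]: C smoke detector malfunctions=occurs, Zone A fails=not → not all inputs occur → does not occur.
Detection loop unavailable [OR]: Release chain unavailable=not, Forward heat detector degraded=occurs → at least one input occurs → occurs.
Zone B inoperative [OR]: Standby abort switch malfunctions=not, #1 pressure switch stuck=occurs → at least one input occurs → occurs.
Manual path down [AND]: Standby release solenoid lost=occurs, #1 agent cylinder is out=occurs → all inputs occur → occurs.
Agent supply down [AND]: Zone B inoperative=occurs, Left zone module degraded=occurs, Manual path down=occurs, Primary manual pull failed=occurs → all inputs occur → occurs.
Fire suppression does not activate [AND]: Detection loop unavailable=occurs, Agent supply down=occurs → all inputs occur → occurs.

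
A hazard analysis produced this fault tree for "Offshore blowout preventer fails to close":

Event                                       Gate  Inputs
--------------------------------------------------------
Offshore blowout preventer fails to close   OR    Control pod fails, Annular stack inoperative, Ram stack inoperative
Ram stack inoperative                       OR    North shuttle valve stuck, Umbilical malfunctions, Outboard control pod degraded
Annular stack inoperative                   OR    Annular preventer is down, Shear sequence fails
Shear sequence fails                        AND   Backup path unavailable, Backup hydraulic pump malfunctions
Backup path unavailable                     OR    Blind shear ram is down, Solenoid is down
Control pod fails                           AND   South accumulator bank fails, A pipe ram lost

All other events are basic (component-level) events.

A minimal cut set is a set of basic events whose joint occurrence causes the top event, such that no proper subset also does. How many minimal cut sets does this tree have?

Control pod fails [AND]: one cut set from each child combined → 1 × 1 = 1 cut set(s).
Backup path unavailable [OR]: union of children's cut sets → 2 cut set(s).
Shear sequence fails [AND]: one cut set from each child combined → 2 × 1 = 2 cut set(s).
Annular stack inoperative [OR]: union of children's cut sets → 3 cut set(s).
Ram stack inoperative [OR]: union of children's cut sets → 3 cut set(s).
Offshore blowout preventer fails to close [OR]: union of children's cut sets → 7 cut set(s).
Minimal cut sets: {A pipe ram lost, South accumulator bank fails}; {Annular preventer is down}; {Backup hydraulic pump malfunctions, Blind shear ram is down}; {Backup hydraulic pump malfunctions, Solenoid is down}; {North shuttle valve stuck}; {Umbilical malfunctions}; {Outboard control pod degraded}.

7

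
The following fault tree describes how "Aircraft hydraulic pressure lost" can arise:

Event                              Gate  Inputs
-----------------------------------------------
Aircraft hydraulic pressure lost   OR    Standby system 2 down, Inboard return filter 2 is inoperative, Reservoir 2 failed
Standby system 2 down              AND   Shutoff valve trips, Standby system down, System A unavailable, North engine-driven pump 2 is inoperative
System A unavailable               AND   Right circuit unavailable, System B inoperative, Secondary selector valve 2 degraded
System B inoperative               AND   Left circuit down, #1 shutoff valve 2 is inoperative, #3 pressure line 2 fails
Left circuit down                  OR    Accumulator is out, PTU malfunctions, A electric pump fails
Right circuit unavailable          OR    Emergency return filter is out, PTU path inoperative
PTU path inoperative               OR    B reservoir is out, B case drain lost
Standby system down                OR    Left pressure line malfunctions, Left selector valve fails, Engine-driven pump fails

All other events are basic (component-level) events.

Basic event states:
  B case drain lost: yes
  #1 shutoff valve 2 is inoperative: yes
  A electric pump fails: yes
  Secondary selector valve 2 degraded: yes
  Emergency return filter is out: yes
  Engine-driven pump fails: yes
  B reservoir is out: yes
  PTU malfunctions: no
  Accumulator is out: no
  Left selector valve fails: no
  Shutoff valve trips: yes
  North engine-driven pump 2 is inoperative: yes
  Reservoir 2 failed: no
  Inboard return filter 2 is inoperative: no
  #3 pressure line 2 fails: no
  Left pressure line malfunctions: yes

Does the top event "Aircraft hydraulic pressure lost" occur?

No

Standby system down [OR]: Left pressure line malfunctions=occurs, Left selector valve fails=not, Engine-driven pump fails=occurs → at least one input occurs → occurs.
PTU path inoperative [OR]: B reservoir is out=occurs, B case drain lost=occurs → at least one input occurs → occurs.
Right circuit unavailable [OR]: Emergency return filter is out=occurs, PTU path inoperative=occurs → at least one input occurs → occurs.
Left circuit down [OR]: Accumulator is out=not, PTU malfunctions=not, A electric pump fails=occurs → at least one input occurs → occurs.
System B inoperative [AND]: Left circuit down=occurs, #1 shutoff valve 2 is inoperative=occurs, #3 pressure line 2 fails=not → not all inputs occur → does not occur.
System A unavailable [AND]: Right circuit unavailable=occurs, System B inoperative=not, Secondary selector valve 2 degraded=occurs → not all inputs occur → does not occur.
Standby system 2 down [AND]: Shutoff valve trips=occurs, Standby system down=occurs, System A unavailable=not, North engine-driven pump 2 is inoperative=occurs → not all inputs occur → does not occur.
Aircraft hydraulic pressure lost [OR]: Standby system 2 down=not, Inboard return filter 2 is inoperative=not, Reservoir 2 failed=not → no input occurs → does not occur.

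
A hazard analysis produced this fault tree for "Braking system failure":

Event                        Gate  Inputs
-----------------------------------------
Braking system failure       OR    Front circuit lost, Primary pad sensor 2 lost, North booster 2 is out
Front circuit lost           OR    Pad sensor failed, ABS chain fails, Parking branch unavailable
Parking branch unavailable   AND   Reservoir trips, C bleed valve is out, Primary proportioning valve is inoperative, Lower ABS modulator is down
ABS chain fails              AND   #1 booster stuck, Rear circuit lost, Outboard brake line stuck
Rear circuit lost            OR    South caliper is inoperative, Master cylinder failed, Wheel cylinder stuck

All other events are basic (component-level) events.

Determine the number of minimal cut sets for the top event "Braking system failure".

Rear circuit lost [OR]: union of children's cut sets → 3 cut set(s).
ABS chain fails [AND]: one cut set from each child combined → 1 × 3 × 1 = 3 cut set(s).
Parking branch unavailable [AND]: one cut set from each child combined → 1 × 1 × 1 × 1 = 1 cut set(s).
Front circuit lost [OR]: union of children's cut sets → 5 cut set(s).
Braking system failure [OR]: union of children's cut sets → 7 cut set(s).
Minimal cut sets: {Pad sensor failed}; {#1 booster stuck, Outboard brake line stuck, South caliper is inoperative}; {#1 booster stuck, Master cylinder failed, Outboard brake line stuck}; {#1 booster stuck, Outboard brake line stuck, Wheel cylinder stuck}; {C bleed valve is out, Lower ABS modulator is down, Primary proportioning valve is inoperative, Reservoir trips}; {Primary pad sensor 2 lost}; {North booster 2 is out}.

7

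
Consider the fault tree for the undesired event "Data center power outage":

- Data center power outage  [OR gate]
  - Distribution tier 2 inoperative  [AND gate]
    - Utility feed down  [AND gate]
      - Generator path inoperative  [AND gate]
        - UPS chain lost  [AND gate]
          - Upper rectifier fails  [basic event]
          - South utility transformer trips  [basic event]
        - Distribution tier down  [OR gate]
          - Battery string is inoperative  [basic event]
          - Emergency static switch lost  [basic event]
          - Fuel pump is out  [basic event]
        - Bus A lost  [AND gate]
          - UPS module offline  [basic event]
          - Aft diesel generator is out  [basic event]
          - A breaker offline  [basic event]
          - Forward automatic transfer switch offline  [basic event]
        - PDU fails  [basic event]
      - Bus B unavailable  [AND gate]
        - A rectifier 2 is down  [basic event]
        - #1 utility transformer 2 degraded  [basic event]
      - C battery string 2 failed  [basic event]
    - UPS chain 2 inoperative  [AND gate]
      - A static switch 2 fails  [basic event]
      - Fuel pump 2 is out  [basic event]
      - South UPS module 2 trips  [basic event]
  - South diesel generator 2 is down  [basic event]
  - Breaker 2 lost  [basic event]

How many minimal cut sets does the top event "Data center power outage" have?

UPS chain lost [AND]: one cut set from each child combined → 1 × 1 = 1 cut set(s).
Distribution tier down [OR]: union of children's cut sets → 3 cut set(s).
Bus A lost [AND]: one cut set from each child combined → 1 × 1 × 1 × 1 = 1 cut set(s).
Generator path inoperative [AND]: one cut set from each child combined → 1 × 3 × 1 × 1 = 3 cut set(s).
Bus B unavailable [AND]: one cut set from each child combined → 1 × 1 = 1 cut set(s).
Utility feed down [AND]: one cut set from each child combined → 3 × 1 × 1 = 3 cut set(s).
UPS chain 2 inoperative [AND]: one cut set from each child combined → 1 × 1 × 1 = 1 cut set(s).
Distribution tier 2 inoperative [AND]: one cut set from each child combined → 3 × 1 = 3 cut set(s).
Data center power outage [OR]: union of children's cut sets → 5 cut set(s).
Minimal cut sets: {#1 utility transformer 2 degraded, A breaker offline, A rectifier 2 is down, A static switch 2 fails, Aft diesel generator is out, Battery string is inoperative, C battery string 2 failed, Forward automatic transfer switch offline, Fuel pump 2 is out, PDU fails, South UPS module 2 trips, South utility transformer trips, UPS module offline, Upper rectifier fails}; {#1 utility transformer 2 degraded, A breaker offline, A rectifier 2 is down, A static switch 2 fails, Aft diesel generator is out, C battery string 2 failed, Emergency static switch lost, Forward automatic transfer switch offline, Fuel pump 2 is out, PDU fails, South UPS module 2 trips, South utility transformer trips, UPS module offline, Upper rectifier fails}; {#1 utility transformer 2 degraded, A breaker offline, A rectifier 2 is down, A static switch 2 fails, Aft diesel generator is out, C battery string 2 failed, Forward automatic transfer switch offline, Fuel pump 2 is out, Fuel pump is out, PDU fails, South UPS module 2 trips, South utility transformer trips, UPS module offline, Upper rectifier fails}; {South diesel generator 2 is down}; {Breaker 2 lost}.

5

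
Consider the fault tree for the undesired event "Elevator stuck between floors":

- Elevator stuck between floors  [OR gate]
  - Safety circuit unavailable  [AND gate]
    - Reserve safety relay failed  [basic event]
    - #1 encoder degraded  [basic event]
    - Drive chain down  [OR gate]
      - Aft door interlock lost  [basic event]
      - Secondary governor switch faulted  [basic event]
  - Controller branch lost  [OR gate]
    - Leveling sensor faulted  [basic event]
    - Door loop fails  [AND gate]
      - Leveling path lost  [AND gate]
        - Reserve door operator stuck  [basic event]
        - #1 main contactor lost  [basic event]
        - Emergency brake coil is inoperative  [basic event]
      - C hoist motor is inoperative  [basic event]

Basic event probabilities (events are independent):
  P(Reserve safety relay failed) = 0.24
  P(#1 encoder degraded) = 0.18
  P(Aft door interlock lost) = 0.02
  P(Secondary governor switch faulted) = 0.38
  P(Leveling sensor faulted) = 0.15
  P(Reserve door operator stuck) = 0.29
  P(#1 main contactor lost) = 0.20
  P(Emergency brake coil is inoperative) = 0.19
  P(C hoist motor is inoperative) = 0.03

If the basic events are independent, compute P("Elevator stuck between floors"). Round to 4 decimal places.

P(Drive chain down) [OR] = 1 − (1−0.02) × (1−0.38) = 0.392400
P(Safety circuit unavailable) [AND] = 0.24 × 0.18 × 0.392400 = 0.016952
P(Leveling path lost) [AND] = 0.29 × 0.20 × 0.19 = 0.011020
P(Door loop fails) [AND] = 0.011020 × 0.03 = 0.000331
P(Controller branch lost) [OR] = 1 − (1−0.15) × (1−0.000331) = 0.150281
P(Elevator stuck between floors) [OR] = 1 − (1−0.016952) × (1−0.150281) = 0.164685
Rounded to 4 decimal places: P(Elevator stuck between floors) ≈ 0.1647.

0.1647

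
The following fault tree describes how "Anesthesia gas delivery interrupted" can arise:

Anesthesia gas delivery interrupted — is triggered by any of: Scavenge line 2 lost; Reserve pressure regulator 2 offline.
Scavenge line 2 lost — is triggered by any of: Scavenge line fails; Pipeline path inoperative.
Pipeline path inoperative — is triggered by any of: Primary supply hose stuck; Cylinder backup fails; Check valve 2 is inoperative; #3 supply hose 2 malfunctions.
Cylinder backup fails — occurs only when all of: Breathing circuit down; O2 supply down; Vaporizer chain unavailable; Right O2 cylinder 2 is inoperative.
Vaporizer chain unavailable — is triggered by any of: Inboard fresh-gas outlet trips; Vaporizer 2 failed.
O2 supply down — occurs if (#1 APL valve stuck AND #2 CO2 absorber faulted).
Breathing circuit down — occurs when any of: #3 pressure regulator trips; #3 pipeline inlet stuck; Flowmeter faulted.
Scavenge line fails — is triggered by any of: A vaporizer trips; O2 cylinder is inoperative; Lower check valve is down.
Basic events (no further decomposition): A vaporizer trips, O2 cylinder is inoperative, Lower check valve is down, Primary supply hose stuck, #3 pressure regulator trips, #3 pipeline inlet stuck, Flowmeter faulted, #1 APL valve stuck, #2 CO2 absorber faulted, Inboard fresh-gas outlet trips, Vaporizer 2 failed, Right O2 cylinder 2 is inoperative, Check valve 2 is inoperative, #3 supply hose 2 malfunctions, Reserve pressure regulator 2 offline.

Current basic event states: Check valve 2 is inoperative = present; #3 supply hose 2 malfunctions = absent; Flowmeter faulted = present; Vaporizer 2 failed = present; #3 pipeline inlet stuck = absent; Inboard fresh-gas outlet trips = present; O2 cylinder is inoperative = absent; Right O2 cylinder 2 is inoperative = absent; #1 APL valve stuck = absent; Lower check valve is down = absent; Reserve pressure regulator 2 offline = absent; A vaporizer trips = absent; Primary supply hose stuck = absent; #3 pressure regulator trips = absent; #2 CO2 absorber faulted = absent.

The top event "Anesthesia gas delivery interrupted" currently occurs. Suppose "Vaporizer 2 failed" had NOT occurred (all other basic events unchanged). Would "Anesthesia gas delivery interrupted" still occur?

Counterfactual: set "Vaporizer 2 failed" to not occurred.
Scavenge line fails [OR]: A vaporizer trips=not, O2 cylinder is inoperative=not, Lower check valve is down=not → no input occurs → does not occur.
Breathing circuit down [OR]: #3 pressure regulator trips=not, #3 pipeline inlet stuck=not, Flowmeter faulted=occurs → at least one input occurs → occurs.
O2 supply down [AND]: #1 APL valve stuck=not, #2 CO2 absorber faulted=not → not all inputs occur → does not occur.
Vaporizer chain unavailable [OR]: Inboard fresh-gas outlet trips=occurs, Vaporizer 2 failed=not → at least one input occurs → occurs.
Cylinder backup fails [AND]: Breathing circuit down=occurs, O2 supply down=not, Vaporizer chain unavailable=occurs, Right O2 cylinder 2 is inoperative=not → not all inputs occur → does not occur.
Pipeline path inoperative [OR]: Primary supply hose stuck=not, Cylinder backup fails=not, Check valve 2 is inoperative=occurs, #3 supply hose 2 malfunctions=not → at least one input occurs → occurs.
Scavenge line 2 lost [OR]: Scavenge line fails=not, Pipeline path inoperative=occurs → at least one input occurs → occurs.
Anesthesia gas delivery interrupted [OR]: Scavenge line 2 lost=occurs, Reserve pressure regulator 2 offline=not → at least one input occurs → occurs.

Yes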